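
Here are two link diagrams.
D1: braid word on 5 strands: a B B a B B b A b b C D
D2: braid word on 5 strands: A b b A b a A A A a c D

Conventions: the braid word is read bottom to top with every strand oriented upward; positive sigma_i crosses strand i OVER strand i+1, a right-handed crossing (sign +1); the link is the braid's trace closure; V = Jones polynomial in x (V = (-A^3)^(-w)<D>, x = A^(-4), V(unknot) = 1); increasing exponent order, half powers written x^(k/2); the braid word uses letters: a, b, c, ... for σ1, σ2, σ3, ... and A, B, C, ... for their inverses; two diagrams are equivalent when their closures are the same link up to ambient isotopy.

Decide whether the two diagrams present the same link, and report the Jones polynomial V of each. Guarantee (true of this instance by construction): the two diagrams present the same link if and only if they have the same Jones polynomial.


equivalent: no
V(D1) = -x^-3 + x^-2 - x^-1 + 3 - x + x^2 - x^3  (w -2, c 12, <D> = -A^-18 + A^-14 - A^-10 + 3A^-6 - A^-2 + A^2 - A^6)
V(D2) = -x^-3 + 2x^-2 - 2x^-1 + 3 - 2x + 2x^2 - x^3  (w 0, c 12, <D> = -A^-12 + 2A^-8 - 2A^-4 + 3 - 2A^4 + 2A^8 - A^12)
why: V(x) takes 2 values over 2 diagrams, fixing the grouping


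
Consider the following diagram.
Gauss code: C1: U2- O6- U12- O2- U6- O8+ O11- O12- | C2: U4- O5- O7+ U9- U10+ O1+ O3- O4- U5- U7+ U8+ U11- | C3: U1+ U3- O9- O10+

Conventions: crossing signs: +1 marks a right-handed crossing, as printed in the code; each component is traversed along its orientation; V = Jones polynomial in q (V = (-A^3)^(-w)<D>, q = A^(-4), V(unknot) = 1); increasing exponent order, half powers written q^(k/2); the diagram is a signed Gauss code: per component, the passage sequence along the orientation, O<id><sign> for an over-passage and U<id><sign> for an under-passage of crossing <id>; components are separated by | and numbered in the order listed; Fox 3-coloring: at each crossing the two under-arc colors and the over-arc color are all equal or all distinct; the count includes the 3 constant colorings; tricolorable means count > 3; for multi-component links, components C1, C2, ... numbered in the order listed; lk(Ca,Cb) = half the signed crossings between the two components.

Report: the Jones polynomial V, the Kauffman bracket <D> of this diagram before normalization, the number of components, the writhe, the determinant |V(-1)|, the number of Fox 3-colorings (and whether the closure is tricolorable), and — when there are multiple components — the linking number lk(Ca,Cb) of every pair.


Jones polynomial: V(q) = -q^-5 - q^-4 + q^-3 + 2q^-2 + 2q^-1 + 1
<D> = A^-12 + 2A^-8 + 2A^-4 + 1 - A^4 - A^8; writhe -4
components 3, writhe -4 (12 crossings)
linking number lk(C1,C2) = 0
lk(C1,C3): 0
lk(C2,C3) = 0
3-colorings: 81 of 3^12, det 0 — tricolorable
note: w = -4 (over 12 crossings) is diagram-only; (-A^3)^(4) removes it from V


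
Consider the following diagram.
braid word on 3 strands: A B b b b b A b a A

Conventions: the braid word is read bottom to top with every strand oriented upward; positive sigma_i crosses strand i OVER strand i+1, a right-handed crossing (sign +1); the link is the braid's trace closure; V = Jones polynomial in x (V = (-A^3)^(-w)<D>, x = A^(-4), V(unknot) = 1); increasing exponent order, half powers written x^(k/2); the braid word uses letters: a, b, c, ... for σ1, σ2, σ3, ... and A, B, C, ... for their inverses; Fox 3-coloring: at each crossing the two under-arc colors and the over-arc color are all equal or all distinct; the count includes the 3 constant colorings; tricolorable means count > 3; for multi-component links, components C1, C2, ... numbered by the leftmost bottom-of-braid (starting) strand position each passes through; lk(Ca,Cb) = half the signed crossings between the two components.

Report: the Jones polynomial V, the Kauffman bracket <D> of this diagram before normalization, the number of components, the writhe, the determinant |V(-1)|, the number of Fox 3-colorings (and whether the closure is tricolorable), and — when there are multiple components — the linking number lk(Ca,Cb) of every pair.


V(x) = x^-1 - 1 + 2x - 2x^2 + 2x^3 - 2x^4 + x^5
bracket: A^-14 - 2A^-10 + 2A^-6 - 2A^-2 + 2A^2 - A^6 + A^10, w = +2
1 component, writhe +2, over 10 crossings
det 11, colorings 3 of 3^10 — not tricolorable
observation: V spans 6 powers of x: at least 6 crossings in any diagram


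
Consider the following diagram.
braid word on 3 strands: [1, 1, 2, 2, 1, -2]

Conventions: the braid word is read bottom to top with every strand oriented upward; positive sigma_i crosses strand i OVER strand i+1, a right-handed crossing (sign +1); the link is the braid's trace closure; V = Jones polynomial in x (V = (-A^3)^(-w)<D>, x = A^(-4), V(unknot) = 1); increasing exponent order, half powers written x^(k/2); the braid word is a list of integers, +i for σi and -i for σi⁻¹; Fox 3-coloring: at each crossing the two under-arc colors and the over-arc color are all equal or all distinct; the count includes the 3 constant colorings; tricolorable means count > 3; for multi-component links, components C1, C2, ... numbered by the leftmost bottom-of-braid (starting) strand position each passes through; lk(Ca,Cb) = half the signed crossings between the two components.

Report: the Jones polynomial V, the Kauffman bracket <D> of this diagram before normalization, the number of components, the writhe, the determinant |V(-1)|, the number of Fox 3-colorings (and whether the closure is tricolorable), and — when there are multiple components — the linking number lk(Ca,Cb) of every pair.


V = x - x^2 + 2x^3 - x^4 + x^5 - x^6
<D> = -A^-12 + A^-8 - A^-4 + 2 - A^4 + A^8 (w = +4)
1 component over 6 crossings, w = +4
3 Fox colorings among 3^6, |V(-1)| = 7: not tricolorable
why: V spans 5 powers of x: at least 5 crossings in any diagram


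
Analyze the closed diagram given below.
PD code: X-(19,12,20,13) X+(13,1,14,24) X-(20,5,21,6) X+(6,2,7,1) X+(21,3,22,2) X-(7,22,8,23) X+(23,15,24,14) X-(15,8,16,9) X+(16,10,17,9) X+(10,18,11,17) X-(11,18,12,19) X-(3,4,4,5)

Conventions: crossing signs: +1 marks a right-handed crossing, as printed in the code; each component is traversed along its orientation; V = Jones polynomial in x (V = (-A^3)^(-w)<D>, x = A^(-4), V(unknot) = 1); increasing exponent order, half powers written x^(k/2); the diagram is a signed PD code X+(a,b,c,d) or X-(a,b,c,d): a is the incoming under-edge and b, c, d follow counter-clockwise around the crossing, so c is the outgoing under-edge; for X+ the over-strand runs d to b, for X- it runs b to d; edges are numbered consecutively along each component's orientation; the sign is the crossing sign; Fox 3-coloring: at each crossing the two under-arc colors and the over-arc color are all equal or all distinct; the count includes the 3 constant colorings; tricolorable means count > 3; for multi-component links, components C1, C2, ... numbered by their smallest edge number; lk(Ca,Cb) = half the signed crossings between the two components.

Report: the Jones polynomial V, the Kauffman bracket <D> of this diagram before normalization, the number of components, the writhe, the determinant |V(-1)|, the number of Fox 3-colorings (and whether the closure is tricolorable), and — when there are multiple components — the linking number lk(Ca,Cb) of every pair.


V = x^-2 - x^-1 + 1 - x + x^2
<D> = A^-8 - A^-4 + 1 - A^4 + A^8 (w = 0)
1 component over 12 crossings, w = 0
3 Fox colorings among 3^12, |V(-1)| = 5: not tricolorable
why: w = 0 (over 12 crossings) is diagram-only; (-A^3)^(0) removes it from V


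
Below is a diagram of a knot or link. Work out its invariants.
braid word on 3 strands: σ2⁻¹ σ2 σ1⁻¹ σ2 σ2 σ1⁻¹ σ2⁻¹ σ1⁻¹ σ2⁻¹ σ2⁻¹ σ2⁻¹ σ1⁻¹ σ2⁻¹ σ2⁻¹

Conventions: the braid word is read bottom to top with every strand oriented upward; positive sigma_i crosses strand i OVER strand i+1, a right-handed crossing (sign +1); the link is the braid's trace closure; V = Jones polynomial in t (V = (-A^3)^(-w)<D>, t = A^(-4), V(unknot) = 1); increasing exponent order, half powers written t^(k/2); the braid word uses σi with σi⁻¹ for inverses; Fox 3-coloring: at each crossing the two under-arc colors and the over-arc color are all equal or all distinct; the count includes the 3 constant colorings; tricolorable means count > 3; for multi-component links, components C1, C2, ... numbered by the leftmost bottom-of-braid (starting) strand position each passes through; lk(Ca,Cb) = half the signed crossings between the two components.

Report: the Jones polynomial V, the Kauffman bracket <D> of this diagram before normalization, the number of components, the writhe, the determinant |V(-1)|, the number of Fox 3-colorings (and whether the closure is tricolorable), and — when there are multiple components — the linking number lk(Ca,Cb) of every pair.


V = -t^-8 + t^-5 + t^-3
<D> = A^-12 + A^-4 - A^8 (w = -8)
1 component over 14 crossings, w = -8
9 Fox colorings among 3^14, |V(-1)| = 3: tricolorable
why: |V(-1)| = 3: so tricolorable, since 3 divides 3


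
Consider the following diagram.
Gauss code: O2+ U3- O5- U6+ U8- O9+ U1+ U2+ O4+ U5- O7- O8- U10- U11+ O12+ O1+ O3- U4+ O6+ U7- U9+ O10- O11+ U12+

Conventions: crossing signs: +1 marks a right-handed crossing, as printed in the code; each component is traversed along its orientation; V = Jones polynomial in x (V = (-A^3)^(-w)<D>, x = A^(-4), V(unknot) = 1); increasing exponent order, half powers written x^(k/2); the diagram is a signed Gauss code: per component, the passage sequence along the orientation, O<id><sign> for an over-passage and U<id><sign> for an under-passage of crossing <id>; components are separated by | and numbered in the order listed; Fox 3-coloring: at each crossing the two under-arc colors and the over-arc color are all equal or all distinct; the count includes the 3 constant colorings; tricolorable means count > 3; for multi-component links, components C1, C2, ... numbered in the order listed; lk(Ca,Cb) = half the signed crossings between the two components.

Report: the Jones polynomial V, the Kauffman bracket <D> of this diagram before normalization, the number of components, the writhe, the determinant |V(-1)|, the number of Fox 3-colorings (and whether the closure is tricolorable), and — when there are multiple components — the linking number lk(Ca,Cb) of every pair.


Jones polynomial: V(x) = x^-1 - 1 + 2x - 2x^2 + 2x^3 - 2x^4 + x^5
<D> = A^-14 - 2A^-10 + 2A^-6 - 2A^-2 + 2A^2 - A^6 + A^10; writhe +2
components 1, writhe +2 (12 crossings)
3-colorings: 3 of 3^12, det 11 — not tricolorable
note: w = +2 shifts under R1 moves; the (-A^3)^(-2) factor cancels that in V


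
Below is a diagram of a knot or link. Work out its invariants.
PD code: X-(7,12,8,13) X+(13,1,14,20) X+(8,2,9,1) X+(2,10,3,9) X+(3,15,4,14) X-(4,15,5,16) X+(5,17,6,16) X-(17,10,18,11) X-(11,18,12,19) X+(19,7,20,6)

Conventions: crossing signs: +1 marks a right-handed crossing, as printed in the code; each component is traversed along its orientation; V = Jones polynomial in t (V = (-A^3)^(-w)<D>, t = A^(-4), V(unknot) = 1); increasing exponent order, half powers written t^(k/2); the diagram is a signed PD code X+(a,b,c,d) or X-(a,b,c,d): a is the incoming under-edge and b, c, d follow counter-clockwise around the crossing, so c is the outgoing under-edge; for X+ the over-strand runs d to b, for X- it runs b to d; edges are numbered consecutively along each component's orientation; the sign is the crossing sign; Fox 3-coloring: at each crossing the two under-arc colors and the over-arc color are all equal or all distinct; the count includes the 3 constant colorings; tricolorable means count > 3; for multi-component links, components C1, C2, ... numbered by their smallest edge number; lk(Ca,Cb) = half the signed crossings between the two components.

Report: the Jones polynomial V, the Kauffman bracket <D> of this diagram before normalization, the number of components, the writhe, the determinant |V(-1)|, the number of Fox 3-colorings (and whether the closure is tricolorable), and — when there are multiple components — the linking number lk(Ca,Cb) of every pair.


V = -t^-1 + 2 - t + 2t^2 - t^3 + t^4 - t^5
<D> = -A^-14 + A^-10 - A^-6 + 2A^-2 - A^2 + 2A^6 - A^10 (w = +2)
1 component over 10 crossings, w = +2
9 Fox colorings among 3^10, |V(-1)| = 9: tricolorable
why: w = +2 shifts under R1 moves; the (-A^3)^(-2) factor cancels that in V


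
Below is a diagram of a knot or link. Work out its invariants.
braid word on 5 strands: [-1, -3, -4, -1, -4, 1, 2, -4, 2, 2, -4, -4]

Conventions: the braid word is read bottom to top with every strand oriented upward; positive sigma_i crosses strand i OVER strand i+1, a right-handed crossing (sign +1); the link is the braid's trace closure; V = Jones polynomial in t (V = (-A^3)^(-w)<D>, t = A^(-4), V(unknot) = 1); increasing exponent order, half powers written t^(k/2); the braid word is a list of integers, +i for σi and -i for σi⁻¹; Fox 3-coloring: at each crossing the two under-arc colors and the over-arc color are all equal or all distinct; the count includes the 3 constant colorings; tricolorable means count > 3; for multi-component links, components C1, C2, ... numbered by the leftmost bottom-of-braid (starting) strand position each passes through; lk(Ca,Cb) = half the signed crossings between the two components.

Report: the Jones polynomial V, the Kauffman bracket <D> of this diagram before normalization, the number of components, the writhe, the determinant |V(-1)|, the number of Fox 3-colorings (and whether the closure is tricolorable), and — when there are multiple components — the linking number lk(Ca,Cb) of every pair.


V(t) = -t^-6 + t^-5 - 2t^-4 + 3t^-3 - 2t^-2 + 3t^-1 - 1 + t - t^2
bracket: -A^-20 + A^-16 - A^-12 + 3A^-8 - 2A^-4 + 3 - 2A^4 + A^8 - A^12, w = -4
1 component, writhe -4, over 12 crossings
det 15, colorings 9 of 3^12 — tricolorable
observation: det 15 = |V(-1)|; divisible by 3, so tricolorable


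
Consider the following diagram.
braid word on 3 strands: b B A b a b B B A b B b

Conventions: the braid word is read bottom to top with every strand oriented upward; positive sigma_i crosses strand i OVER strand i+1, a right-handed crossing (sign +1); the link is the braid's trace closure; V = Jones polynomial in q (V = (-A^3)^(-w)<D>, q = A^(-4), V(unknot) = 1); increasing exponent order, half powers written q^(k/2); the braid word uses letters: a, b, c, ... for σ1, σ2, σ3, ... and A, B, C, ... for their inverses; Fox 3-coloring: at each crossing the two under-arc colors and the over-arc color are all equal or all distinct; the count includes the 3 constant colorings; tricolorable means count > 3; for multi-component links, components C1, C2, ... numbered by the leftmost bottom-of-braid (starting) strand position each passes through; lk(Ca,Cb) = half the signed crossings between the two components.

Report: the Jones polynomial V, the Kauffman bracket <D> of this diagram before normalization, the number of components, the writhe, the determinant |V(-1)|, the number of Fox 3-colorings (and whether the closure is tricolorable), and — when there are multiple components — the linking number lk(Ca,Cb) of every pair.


V = q^-2 + 2 + q^2
<D> = A^-8 + 2 + A^8 (w = 0)
3 components over 12 crossings, w = 0
lk(C1,C2): -1
lk(C1,C3) = 0
linking number lk(C2,C3) = +1
3 Fox colorings among 3^12, |V(-1)| = 4: not tricolorable
why: w = 0 (over 12 crossings) is diagram-only; (-A^3)^(0) removes it from V


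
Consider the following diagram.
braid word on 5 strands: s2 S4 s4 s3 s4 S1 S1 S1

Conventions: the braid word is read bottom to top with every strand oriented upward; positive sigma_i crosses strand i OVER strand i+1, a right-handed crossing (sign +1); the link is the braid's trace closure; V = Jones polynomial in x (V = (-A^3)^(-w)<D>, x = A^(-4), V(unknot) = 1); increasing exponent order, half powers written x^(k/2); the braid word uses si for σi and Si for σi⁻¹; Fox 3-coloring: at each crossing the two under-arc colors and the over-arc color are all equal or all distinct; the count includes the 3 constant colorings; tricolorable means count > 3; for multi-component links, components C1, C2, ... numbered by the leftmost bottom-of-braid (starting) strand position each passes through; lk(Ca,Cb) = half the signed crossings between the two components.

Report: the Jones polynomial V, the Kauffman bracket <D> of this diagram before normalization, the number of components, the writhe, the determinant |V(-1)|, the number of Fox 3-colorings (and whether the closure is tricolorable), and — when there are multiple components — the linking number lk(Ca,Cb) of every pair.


V(x) = -x^-4 + x^-3 + x^-1
bracket: A^4 + A^12 - A^16, w = 0
1 component, writhe 0, over 8 crossings
det 3, colorings 9 of 3^8 — tricolorable
observation: w = 0 shifts under R1 moves; the (-A^3)^(0) factor cancels that in V


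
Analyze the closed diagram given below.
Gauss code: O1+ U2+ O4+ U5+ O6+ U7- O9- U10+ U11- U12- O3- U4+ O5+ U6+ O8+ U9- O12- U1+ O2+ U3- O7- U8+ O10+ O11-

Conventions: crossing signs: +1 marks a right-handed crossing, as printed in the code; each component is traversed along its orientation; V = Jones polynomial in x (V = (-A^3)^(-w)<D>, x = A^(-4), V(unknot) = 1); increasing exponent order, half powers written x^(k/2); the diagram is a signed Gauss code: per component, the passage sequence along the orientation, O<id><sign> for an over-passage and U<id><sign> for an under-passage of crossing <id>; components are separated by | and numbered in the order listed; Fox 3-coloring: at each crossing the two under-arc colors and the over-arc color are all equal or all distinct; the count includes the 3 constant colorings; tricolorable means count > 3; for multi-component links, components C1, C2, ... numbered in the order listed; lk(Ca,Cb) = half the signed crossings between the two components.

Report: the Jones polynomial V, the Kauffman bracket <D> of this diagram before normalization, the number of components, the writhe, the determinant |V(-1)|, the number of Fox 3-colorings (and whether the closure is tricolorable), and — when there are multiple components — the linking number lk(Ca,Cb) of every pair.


V(x) = x^-3 - 3x^-2 + 6x^-1 - 8 + 11x - 12x^2 + 11x^3 - 9x^4 + 6x^5 - 3x^6 + x^7
bracket: A^-22 - 3A^-18 + 6A^-14 - 9A^-10 + 11A^-6 - 12A^-2 + 11A^2 - 8A^6 + 6A^10 - 3A^14 + A^18, w = +2
1 component, writhe +2, over 12 crossings
det 71, colorings 3 of 3^12 — not tricolorable
observation: w = +2 shifts under R1 moves; the (-A^3)^(-2) factor cancels that in V


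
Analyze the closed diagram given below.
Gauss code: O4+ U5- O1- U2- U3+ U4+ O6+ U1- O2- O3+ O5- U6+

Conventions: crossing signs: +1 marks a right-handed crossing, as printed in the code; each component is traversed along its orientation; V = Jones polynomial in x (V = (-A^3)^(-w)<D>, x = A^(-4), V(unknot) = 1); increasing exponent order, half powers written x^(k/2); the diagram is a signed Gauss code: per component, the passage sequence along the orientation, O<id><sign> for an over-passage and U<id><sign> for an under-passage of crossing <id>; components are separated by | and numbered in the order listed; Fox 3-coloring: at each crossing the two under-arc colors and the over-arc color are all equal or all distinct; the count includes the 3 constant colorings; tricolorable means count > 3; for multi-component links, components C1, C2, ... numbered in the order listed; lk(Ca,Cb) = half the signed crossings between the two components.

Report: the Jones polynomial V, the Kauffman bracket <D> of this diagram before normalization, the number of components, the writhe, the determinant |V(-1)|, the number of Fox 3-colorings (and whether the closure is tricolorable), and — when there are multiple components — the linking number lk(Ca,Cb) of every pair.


V = x^-2 - x^-1 + 1 - x + x^2
<D> = A^-8 - A^-4 + 1 - A^4 + A^8 (w = 0)
1 component over 6 crossings, w = 0
3 Fox colorings among 3^6, |V(-1)| = 5: not tricolorable
why: palindromic: swapping x for 1/x fixes V


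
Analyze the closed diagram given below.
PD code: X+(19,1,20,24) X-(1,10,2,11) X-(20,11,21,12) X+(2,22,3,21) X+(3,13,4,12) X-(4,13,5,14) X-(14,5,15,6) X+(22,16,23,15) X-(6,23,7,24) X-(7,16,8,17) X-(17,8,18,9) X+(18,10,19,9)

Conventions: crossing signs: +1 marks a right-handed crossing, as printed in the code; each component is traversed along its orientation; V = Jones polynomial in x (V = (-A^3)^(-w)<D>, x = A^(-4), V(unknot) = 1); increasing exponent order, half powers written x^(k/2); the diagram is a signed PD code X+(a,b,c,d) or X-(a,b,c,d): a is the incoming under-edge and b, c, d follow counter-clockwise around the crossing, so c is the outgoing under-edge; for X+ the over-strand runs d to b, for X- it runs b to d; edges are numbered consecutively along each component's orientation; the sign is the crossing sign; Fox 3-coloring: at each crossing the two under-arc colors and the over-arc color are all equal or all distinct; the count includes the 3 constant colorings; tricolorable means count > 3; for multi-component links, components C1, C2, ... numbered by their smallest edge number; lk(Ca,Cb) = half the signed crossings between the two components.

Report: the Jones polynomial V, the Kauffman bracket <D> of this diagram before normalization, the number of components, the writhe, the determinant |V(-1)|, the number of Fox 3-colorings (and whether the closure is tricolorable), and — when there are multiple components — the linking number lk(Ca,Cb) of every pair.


V = -x^-5 + x^-4 - x^-3 + 2x^-2 - x^-1 + 2 - x
<D> = -A^-10 + 2A^-6 - A^-2 + 2A^2 - A^6 + A^10 - A^14 (w = -2)
1 component over 12 crossings, w = -2
9 Fox colorings among 3^12, |V(-1)| = 9: tricolorable
why: the span of V is 6, forcing >= 6 crossings in any diagram


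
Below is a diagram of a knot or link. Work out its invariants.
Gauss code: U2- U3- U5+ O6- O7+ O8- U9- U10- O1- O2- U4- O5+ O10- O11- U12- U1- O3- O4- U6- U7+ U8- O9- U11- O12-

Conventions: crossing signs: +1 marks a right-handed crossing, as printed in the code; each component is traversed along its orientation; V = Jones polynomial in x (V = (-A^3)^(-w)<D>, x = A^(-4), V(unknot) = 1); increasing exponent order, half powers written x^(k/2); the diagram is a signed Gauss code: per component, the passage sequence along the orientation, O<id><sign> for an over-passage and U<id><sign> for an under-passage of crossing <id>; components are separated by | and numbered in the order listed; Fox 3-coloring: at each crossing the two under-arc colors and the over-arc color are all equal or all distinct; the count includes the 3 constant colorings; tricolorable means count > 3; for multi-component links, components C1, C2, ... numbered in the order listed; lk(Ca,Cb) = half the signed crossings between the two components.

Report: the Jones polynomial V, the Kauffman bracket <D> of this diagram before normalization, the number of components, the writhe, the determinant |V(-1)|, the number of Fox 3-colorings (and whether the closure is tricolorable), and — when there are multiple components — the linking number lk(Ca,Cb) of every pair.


V(x) = -x^-8 + x^-5 + x^-3
bracket: A^-12 + A^-4 - A^8, w = -8
1 component, writhe -8, over 12 crossings
det 3, colorings 9 of 3^12 — tricolorable
observation: w = -8 shifts under R1 moves; the (-A^3)^(8) factor cancels that in V


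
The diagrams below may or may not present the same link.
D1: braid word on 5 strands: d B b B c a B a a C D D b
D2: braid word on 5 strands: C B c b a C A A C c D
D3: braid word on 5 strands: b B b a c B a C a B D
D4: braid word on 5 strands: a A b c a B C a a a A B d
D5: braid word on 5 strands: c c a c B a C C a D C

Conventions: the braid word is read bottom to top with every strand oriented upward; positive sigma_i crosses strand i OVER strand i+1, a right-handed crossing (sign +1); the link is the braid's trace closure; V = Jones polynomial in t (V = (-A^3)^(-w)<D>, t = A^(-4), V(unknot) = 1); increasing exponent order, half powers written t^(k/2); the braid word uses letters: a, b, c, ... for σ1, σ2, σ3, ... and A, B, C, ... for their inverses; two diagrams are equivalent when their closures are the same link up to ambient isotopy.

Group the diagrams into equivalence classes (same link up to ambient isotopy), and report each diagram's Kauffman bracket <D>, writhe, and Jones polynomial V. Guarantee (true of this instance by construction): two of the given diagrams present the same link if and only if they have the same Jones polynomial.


equivalence classes: {D1, D3, D4, D5} | {D2}
D1 (bracket -A^-15 + A^-7 + A^-3 + A; 13 crossings at w = +1): V = -t^(1/2) - t^(3/2) - t^(5/2) + t^(9/2)
V(D2) = -t^(-5/2) - t^(-1/2)  [11 crossings, <D> = A^-7 + A, w = -3]
D3 (bracket -A^-15 + A^-7 + A^-3 + A; 11 crossings at w = +1): V = -t^(1/2) - t^(3/2) - t^(5/2) + t^(9/2)
V(D4) = -t^(1/2) - t^(3/2) - t^(5/2) + t^(9/2)  [13 crossings, <D> = -A^-9 + A^-1 + A^3 + A^7, w = +3]
D5 (bracket -A^-15 + A^-7 + A^-3 + A; 11 crossings at w = +1): V = -t^(1/2) - t^(3/2) - t^(5/2) + t^(9/2)
key observation: 2 values of V(t) split the 5 diagrams


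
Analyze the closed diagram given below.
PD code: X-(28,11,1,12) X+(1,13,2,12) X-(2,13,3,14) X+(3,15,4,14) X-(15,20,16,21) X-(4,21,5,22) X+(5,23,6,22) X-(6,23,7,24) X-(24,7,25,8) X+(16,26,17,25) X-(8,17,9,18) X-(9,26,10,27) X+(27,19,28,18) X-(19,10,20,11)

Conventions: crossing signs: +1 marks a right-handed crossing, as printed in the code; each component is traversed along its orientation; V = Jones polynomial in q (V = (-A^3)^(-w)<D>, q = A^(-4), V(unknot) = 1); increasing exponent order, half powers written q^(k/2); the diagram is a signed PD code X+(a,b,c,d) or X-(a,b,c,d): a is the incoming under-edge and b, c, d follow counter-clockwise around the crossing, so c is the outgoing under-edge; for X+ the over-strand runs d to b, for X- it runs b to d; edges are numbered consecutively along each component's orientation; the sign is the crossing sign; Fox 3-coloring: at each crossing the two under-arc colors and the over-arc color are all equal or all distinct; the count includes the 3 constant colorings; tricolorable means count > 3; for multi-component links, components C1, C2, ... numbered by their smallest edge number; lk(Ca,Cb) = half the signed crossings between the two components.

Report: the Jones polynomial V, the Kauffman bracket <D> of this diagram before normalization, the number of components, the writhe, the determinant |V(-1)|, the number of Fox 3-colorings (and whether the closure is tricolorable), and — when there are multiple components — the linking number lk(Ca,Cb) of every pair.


V(q) = q^-7 - 2q^-6 + 2q^-5 - 3q^-4 + 3q^-3 - 2q^-2 + 2q^-1
bracket: 2A^-8 - 2A^-4 + 3 - 3A^4 + 2A^8 - 2A^12 + A^16, w = -4
1 component, writhe -4, over 14 crossings
det 15, colorings 9 of 3^14 — tricolorable
observation: w = -4 (over 14 crossings) is diagram-only; (-A^3)^(4) removes it from V


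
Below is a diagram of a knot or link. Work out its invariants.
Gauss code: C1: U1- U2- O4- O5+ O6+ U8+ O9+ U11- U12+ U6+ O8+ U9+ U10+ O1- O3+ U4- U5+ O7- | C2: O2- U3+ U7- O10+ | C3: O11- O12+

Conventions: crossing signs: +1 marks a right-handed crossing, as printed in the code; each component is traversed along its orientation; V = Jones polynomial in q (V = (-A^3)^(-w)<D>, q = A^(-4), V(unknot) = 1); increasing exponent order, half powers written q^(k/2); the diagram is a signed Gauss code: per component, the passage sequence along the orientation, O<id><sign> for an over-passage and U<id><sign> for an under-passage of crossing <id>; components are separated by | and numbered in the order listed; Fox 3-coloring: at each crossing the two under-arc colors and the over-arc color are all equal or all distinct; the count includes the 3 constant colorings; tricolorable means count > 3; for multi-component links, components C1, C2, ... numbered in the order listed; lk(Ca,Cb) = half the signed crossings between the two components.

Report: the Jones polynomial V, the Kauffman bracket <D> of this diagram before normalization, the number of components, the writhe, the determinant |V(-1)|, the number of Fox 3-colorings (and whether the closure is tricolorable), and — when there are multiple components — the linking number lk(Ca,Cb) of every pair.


Jones polynomial: V(q) = 1 + 2q + 2q^2 + q^3 - q^4 - q^5
<D> = -A^-14 - A^-10 + A^-6 + 2A^-2 + 2A^2 + A^6; writhe +2
components 3, writhe +2 (12 crossings)
linking number lk(C1,C2) = 0
lk(C1,C3): 0
lk(C2,C3) = 0
3-colorings: 81 of 3^13, det 0 — tricolorable
note: summing lk over 3 pairs gives 0


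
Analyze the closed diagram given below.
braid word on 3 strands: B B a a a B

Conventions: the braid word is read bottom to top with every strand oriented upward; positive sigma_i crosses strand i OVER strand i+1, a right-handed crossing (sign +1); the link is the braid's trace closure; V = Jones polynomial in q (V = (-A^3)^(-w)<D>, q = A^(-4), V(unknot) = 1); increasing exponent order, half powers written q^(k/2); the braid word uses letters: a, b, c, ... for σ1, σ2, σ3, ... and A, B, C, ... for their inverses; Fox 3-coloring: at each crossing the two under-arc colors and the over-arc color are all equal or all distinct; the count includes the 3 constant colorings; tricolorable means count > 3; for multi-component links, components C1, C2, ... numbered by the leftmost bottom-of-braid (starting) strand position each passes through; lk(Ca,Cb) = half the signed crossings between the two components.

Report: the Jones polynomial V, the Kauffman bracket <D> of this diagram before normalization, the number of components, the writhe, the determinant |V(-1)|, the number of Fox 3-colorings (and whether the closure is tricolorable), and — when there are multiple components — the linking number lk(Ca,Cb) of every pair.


V = -q^-3 + q^-2 - q^-1 + 3 - q + q^2 - q^3
<D> = -A^-12 + A^-8 - A^-4 + 3 - A^4 + A^8 - A^12 (w = 0)
1 component over 6 crossings, w = 0
27 Fox colorings among 3^6, |V(-1)| = 9: tricolorable
why: palindromic: swapping q for 1/q fixes V


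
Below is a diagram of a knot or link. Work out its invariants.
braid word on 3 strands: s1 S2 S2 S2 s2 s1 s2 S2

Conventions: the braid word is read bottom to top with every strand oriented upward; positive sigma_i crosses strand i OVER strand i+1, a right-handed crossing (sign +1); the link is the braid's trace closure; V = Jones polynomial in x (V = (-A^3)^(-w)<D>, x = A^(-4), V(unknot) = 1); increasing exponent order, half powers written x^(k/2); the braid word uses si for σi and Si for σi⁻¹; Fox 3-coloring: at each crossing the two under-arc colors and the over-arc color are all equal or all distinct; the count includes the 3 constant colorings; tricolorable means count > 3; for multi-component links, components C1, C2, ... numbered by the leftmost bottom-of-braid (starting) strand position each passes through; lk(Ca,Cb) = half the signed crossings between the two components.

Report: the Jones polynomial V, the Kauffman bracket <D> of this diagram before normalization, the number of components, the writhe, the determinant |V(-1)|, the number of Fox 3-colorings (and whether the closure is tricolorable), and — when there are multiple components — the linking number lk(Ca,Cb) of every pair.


Jones polynomial: V(x) = x^-2 + 2 + x^2
<D> = A^-8 + 2 + A^8; writhe 0
components 3, writhe 0 (8 crossings)
linking number lk(C1,C2) = +1
lk(C1,C3): -1
lk(C2,C3) = 0
3-colorings: 3 of 3^8, det 4 — not tricolorable
note: |V(-1)| = 4: so not tricolorable, since 3 does not divide 4


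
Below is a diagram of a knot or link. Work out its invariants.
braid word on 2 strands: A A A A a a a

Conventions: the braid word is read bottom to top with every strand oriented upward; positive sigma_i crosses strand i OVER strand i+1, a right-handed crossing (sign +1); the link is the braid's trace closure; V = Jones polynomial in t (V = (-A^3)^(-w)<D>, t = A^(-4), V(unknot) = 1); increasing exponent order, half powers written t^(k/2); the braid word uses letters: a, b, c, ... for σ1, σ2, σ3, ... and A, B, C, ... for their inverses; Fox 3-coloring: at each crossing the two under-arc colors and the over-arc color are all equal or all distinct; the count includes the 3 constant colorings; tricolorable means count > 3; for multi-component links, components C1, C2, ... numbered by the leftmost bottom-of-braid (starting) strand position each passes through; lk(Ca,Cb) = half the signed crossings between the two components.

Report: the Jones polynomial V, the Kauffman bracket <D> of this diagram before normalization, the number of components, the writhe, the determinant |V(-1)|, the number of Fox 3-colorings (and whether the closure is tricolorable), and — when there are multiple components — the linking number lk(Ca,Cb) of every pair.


V(t) = 1
bracket: -A^-3, w = -1
1 component, writhe -1, over 7 crossings
det 1, colorings 3 of 3^7 — not tricolorable
observation: det 1 = |V(-1)|; not divisible by 3, so not tricolorable


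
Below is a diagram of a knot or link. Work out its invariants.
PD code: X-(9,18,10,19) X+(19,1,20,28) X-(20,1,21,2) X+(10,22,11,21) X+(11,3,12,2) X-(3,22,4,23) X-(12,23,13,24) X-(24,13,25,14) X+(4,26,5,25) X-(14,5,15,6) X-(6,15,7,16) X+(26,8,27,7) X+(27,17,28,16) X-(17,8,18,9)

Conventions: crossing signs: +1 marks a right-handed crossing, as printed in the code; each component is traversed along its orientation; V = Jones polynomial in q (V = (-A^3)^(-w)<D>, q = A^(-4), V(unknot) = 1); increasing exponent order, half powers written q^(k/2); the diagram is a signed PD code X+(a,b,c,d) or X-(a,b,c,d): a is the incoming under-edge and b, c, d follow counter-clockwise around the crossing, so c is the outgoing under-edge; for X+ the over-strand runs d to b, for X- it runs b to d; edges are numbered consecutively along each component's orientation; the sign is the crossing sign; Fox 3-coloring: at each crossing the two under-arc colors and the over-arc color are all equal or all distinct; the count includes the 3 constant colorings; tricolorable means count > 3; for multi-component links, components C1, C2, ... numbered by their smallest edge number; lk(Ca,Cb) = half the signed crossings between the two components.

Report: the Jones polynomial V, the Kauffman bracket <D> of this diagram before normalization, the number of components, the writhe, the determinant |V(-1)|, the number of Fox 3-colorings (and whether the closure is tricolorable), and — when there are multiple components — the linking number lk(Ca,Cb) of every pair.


V = -q^-6 + 2q^-5 - 3q^-4 + 4q^-3 - 4q^-2 + 4q^-1 - 2 + 2q - q^2
<D> = -A^-14 + 2A^-10 - 2A^-6 + 4A^-2 - 4A^2 + 4A^6 - 3A^10 + 2A^14 - A^18 (w = -2)
1 component over 14 crossings, w = -2
3 Fox colorings among 3^14, |V(-1)| = 23: not tricolorable
why: w = -2 (over 14 crossings) is diagram-only; (-A^3)^(2) removes it from V


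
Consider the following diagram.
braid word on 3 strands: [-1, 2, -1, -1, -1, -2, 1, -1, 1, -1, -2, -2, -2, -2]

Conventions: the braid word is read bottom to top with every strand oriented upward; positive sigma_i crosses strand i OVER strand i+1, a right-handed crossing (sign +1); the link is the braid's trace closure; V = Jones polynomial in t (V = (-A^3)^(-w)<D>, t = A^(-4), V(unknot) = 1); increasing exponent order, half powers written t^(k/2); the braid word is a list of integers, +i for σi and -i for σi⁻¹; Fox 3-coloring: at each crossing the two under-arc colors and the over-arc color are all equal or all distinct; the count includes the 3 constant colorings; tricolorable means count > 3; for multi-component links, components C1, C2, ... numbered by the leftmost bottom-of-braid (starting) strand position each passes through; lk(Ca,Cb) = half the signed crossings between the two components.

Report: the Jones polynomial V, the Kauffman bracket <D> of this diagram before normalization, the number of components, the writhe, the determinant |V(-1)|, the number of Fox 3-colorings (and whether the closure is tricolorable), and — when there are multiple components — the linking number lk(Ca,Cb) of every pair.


V(t) = -t^-12 + 2t^-11 - 4t^-10 + 5t^-9 - 5t^-8 + 5t^-7 - 4t^-6 + 3t^-5 - t^-4 + t^-3
bracket: A^-12 - A^-8 + 3A^-4 - 4 + 5A^4 - 5A^8 + 5A^12 - 4A^16 + 2A^20 - A^24, w = -8
1 component, writhe -8, over 14 crossings
det 31, colorings 3 of 3^14 — not tricolorable
observation: inverse pairs cancel, leaving σ1⁻¹ σ2 σ1⁻¹ σ1⁻¹ σ1⁻¹ σ2⁻¹ σ2⁻¹ σ2⁻¹ σ2⁻¹ σ2⁻¹


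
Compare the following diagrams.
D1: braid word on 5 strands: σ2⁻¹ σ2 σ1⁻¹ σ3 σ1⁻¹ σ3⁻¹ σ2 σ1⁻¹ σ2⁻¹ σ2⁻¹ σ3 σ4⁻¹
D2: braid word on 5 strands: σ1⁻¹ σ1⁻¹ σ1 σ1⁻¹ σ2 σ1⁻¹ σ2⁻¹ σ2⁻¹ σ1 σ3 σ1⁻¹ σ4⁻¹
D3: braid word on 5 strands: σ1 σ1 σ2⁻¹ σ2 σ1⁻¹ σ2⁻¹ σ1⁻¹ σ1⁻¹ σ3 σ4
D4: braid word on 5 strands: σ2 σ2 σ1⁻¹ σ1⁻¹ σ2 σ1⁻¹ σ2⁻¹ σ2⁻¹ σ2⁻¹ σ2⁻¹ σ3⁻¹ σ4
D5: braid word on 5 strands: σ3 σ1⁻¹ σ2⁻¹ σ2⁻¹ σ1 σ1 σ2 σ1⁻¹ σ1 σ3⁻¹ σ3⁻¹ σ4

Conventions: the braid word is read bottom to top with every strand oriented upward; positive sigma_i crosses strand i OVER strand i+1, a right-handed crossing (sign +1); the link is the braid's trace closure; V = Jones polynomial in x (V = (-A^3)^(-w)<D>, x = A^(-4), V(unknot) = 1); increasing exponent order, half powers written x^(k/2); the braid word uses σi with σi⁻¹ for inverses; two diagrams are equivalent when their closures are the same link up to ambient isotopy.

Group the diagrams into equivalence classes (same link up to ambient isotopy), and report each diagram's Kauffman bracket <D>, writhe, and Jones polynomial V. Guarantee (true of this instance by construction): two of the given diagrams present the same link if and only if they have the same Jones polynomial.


classes: {D1, D2, D4} | {D3} | {D5}
V(D1) = -x^-6 + x^-5 - x^-4 + 2x^-3 - x^-2 + x^-1  [12 crossings, <D> = A^-8 - A^-4 + 2 - A^4 + A^8 - A^12, w = -4]
V(D2) = -x^-6 + x^-5 - x^-4 + 2x^-3 - x^-2 + x^-1  [12 crossings, <D> = A^-8 - A^-4 + 2 - A^4 + A^8 - A^12, w = -4]
V(D3) = 1  (w 0, c 10, <D> = 1)
V(D4) = -x^-6 + x^-5 - x^-4 + 2x^-3 - x^-2 + x^-1  [12 crossings, <D> = A^-8 - A^-4 + 2 - A^4 + A^8 - A^12, w = -4]
V(D5) = x^-2 - x^-1 + 1 - x + x^2  [12 crossings, <D> = A^-8 - A^-4 + 1 - A^4 + A^8, w = 0]
insight: V(x) takes 3 values over 5 diagrams, fixing the grouping


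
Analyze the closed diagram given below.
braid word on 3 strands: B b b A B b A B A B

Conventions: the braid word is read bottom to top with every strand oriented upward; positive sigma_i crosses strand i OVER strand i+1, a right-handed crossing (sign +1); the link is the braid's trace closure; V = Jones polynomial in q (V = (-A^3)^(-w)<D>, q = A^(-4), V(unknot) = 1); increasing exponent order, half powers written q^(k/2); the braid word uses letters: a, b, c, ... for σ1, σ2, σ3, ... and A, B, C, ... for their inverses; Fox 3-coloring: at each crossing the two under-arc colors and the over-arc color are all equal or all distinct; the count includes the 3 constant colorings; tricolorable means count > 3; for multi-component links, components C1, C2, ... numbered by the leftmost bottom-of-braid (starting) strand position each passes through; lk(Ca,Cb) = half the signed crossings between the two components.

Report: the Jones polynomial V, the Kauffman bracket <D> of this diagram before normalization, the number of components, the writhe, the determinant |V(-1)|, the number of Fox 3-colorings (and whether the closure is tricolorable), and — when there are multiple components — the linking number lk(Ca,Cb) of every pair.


Jones polynomial: V(q) = -q^-4 + q^-3 + q^-1
<D> = A^-8 + 1 - A^4; writhe -4
components 1, writhe -4 (10 crossings)
3-colorings: 9 of 3^10, det 3 — tricolorable
note: the word shrinks to σ2 σ1⁻¹ σ1⁻¹ σ2⁻¹ σ1⁻¹ σ2⁻¹ after cancelling


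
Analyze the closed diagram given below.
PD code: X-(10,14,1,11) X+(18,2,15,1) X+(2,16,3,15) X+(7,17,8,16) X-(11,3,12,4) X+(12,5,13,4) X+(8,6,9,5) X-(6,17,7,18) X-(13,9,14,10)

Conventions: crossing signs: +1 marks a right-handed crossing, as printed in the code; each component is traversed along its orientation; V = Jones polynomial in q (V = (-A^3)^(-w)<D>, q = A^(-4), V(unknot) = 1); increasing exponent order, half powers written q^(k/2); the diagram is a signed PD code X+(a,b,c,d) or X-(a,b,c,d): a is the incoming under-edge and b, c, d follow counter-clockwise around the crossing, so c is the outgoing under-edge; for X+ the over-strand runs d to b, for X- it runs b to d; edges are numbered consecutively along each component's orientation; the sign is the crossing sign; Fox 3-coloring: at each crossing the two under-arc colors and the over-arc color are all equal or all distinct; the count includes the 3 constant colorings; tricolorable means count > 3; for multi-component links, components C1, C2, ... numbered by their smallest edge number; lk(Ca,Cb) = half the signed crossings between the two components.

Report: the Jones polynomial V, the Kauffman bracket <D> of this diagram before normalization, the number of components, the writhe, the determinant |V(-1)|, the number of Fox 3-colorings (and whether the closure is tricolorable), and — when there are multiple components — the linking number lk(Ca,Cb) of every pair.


Jones polynomial: V(q) = q^-2 + 2 + q^2
<D> = -A^-5 - 2A^3 - A^11; writhe +1
components 3, writhe +1 (9 crossings)
linking number lk(C1,C2) = -1
lk(C1,C3): +1
lk(C2,C3) = 0
3-colorings: 3 of 3^9, det 4 — not tricolorable
note: palindromic: swapping q for 1/q fixes V
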